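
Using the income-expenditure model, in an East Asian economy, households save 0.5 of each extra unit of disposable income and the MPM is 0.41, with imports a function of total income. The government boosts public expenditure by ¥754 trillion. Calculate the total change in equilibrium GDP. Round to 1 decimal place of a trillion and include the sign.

+¥828.6 trillion

MPC = 1 − MPS = 1 − 0.5 = 0.5.
Spending multiplier = 1/(1 − c + m) = 1/(1 − 0.5 + 0.41) = 1/0.91 ≈ 1.099.
ΔY = k × ΔG = (+¥754 trillion) / 0.91 ≈ +¥828.6 trillion.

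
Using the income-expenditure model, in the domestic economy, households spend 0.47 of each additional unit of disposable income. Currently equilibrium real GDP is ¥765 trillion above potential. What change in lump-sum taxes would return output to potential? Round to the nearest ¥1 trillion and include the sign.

Spending multiplier = 1/(1 − MPC) = 1/(1 − 0.47) = 1/0.53 ≈ 1.887.
Tax multiplier = −c·k = −0.47/0.53 ≈ −0.887. Need ΔY = −¥765 trillion, so ΔT = ΔY/(−c·k) = −(−¥765 trillion) × 0.53 / 0.47 ≈ +¥863 trillion.
The government should raise lump-sum taxes by ¥863 trillion.

+¥863 trillion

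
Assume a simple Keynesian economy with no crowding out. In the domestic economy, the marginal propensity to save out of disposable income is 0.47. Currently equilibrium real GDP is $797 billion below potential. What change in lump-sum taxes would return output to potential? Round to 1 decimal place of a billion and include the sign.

−$706.8 billion

MPC = 1 − MPS = 1 − 0.47 = 0.53.
Spending multiplier = 1/(1 − MPC) = 1/(1 − 0.53) = 1/0.47 ≈ 2.128.
Tax multiplier = −c·k = −0.53/0.47 ≈ −1.128. Need ΔY = +$797 billion, so ΔT = ΔY/(−c·k) = −(+$797 billion) × 0.47 / 0.53 ≈ −$706.8 billion.
The government should cut lump-sum taxes by $706.8 billion.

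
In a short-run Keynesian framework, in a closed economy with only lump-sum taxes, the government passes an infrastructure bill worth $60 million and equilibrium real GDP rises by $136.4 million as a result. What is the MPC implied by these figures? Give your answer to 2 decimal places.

0.56

Implied spending multiplier k = ΔY/ΔG = 136.4/60 ≈ 2.2733.
Since k = 1/(1 − MPC), MPC = 1 − 1/k = 1 − ΔG/ΔY = 1 − 60/136.4 ≈ 0.56.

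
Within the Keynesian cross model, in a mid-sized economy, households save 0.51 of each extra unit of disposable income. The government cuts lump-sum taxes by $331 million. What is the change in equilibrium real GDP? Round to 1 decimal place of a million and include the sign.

+$318.0 million

MPC = 1 − MPS = 1 − 0.51 = 0.49.
A lump-sum tax change of −$331 million shifts disposable income by +$331 million; first-round consumption changes by −c × ΔT = −0.49 × (−$331 million) = +$162.19 million.
Expenditure multiplier = 1/(1 − MPC) = 1/(1 − 0.49) = 1/0.51 ≈ 1.961.
The tax multiplier is −c × k ≈ −0.961, so ΔY = k × (−c·ΔT) = (+$162.19 million) / 0.51 ≈ +$318 million.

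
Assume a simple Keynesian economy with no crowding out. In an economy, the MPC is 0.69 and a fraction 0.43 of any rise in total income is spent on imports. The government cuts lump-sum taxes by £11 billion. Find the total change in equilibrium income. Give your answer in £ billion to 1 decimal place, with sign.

A lump-sum tax change of −£11 billion shifts disposable income by +£11 billion; first-round consumption changes by −c × ΔT = −0.69 × (−£11 billion) = +£7.59 billion.
Expenditure multiplier = 1/(1 − c + m) = 1/(1 − 0.69 + 0.43) = 1/0.74 ≈ 1.351.
The tax multiplier is −c × k ≈ −0.932, so ΔY = k × (−c·ΔT) = (+£7.59 billion) / 0.74 ≈ +£10.3 billion.

+£10.3 billion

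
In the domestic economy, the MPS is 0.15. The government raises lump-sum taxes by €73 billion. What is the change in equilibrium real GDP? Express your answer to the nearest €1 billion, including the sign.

MPC = 1 − MPS = 1 − 0.15 = 0.85.
A lump-sum tax change of +€73 billion shifts disposable income by −€73 billion; first-round consumption changes by −c × ΔT = −0.85 × (+€73 billion) = −€62.05 billion.
Expenditure multiplier = 1/(1 − MPC) = 1/(1 − 0.85) = 1/0.15 ≈ 6.667.
The tax multiplier is −c × k ≈ −5.667, so ΔY = k × (−c·ΔT) = (−€62.05 billion) / 0.15 ≈ −€414 billion.

−€414 billion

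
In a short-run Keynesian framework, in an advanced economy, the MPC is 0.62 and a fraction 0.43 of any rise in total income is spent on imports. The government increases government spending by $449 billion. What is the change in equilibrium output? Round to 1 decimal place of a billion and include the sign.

Government-spending multiplier = 1/(1 − c + m) = 1/(1 − 0.62 + 0.43) = 1/0.81 ≈ 1.235.
ΔY = k × ΔG = (+$449 billion) / 0.81 ≈ +$554.3 billion.

+$554.3 billion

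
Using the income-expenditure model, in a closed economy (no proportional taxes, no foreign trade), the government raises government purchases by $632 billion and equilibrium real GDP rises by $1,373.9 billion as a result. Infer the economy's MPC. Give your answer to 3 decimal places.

0.540

Implied spending multiplier k = ΔY/ΔG = 1,373.9/632 ≈ 2.1739.
Since k = 1/(1 − MPC), MPC = 1 − 1/k = 1 − ΔG/ΔY = 1 − 632/1,373.9 ≈ 0.540.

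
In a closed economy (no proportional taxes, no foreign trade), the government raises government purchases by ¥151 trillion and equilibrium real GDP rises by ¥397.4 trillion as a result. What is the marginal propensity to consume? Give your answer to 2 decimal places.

Implied spending multiplier k = ΔY/ΔG = 397.4/151 ≈ 2.6318.
Since k = 1/(1 − MPC), MPC = 1 − 1/k = 1 − ΔG/ΔY = 1 − 151/397.4 ≈ 0.62.

0.62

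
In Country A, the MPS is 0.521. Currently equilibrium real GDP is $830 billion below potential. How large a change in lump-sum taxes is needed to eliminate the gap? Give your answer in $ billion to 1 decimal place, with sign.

MPC = 1 − MPS = 1 − 0.521 = 0.479.
Spending multiplier = 1/(1 − MPC) = 1/(1 − 0.479) = 1/0.521 ≈ 1.919.
Tax multiplier = −c·k = −0.479/0.521 ≈ −0.919. Need ΔY = +$830 billion, so ΔT = ΔY/(−c·k) = −(+$830 billion) × 0.521 / 0.479 ≈ −$902.8 billion.
The government should cut lump-sum taxes by $902.8 billion.

−$902.8 billion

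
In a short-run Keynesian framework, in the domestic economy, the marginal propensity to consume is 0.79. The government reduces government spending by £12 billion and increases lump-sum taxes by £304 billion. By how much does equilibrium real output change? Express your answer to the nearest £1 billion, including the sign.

Expenditure multiplier = 1/(1 − MPC) = 1/(1 − 0.79) = 1/0.21 ≈ 4.762.
ΔG contributes k·ΔG = (−£12 billion) / 0.21 ≈ −£57.1 billion.
ΔT of +£304 billion changes first-round spending by −c·ΔT = −£240.16 billion, contributing k·(−c·ΔT) = (−£240.16 billion) / 0.21 ≈ −£1,143.6 billion.
Net ΔY = k(ΔG − c·ΔT) = (−£252.16 billion) / 0.21 ≈ −£1,201 billion.

−£1,201 billion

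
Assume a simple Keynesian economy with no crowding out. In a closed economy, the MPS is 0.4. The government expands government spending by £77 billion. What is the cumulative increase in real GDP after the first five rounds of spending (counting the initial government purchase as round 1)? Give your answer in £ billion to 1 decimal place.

£177.5 billion

MPC = 1 − MPS = 1 − 0.4 = 0.6.
Round 1 adds ΔG = £77 billion; each later round is MPC = 0.6 times the previous.
After 5 rounds: 77 + 46.2 + 27.72 + 16.632 + 9.9792 = ΔG·(1 − c^5)/(1 − c) = 77 × (1 − 0.07776)/0.4 ≈ £177.5 billion.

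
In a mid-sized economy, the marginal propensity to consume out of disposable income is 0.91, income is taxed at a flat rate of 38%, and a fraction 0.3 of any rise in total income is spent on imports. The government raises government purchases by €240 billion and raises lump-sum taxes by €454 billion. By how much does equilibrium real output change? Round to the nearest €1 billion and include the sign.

Expenditure multiplier = 1/(1 − c(1−t) + m) = 1/(1 − 0.91×0.62 + 0.3) = 1/0.7358 ≈ 1.359.
ΔG contributes k·ΔG = (+€240 billion) / 0.7358 ≈ +€326.2 billion.
ΔT of +€454 billion changes first-round spending by −c·ΔT = −€413.14 billion, contributing k·(−c·ΔT) = (−€413.14 billion) / 0.7358 ≈ −€561.5 billion.
Net ΔY = k(ΔG − c·ΔT) = (−€173.14 billion) / 0.7358 ≈ −€235 billion.

−€235 billion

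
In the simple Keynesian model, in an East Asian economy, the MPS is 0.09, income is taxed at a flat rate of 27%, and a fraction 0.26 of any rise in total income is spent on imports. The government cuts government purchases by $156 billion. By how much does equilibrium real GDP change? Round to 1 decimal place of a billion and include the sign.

MPC = 1 − MPS = 1 − 0.09 = 0.91.
Spending multiplier = 1/(1 − c(1−t) + m) = 1/(1 − 0.91×0.73 + 0.26) = 1/0.5957 ≈ 1.679.
ΔY = k × ΔG = (−$156 billion) / 0.5957 ≈ −$261.9 billion.

−$261.9 billion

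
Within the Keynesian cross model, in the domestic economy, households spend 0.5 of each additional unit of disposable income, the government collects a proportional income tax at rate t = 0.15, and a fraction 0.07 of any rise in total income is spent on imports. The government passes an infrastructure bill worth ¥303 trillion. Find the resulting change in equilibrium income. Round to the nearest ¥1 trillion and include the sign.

+¥470 trillion

Spending multiplier = 1/(1 − c(1−t) + m) = 1/(1 − 0.5×0.85 + 0.07) = 1/0.645 ≈ 1.55.
ΔY = k × ΔG = (+¥303 trillion) / 0.645 ≈ +¥470 trillion.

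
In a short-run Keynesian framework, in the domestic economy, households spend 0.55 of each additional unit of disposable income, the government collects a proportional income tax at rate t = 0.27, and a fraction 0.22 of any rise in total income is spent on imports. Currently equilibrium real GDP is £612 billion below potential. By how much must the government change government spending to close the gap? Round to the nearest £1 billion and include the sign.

+£501 billion

Spending multiplier = 1/(1 − c(1−t) + m) = 1/(1 − 0.55×0.73 + 0.22) = 1/0.8185 ≈ 1.222.
Need ΔY = +£612 billion, so ΔG = ΔY/k = (+£612 billion) × 0.8185 ≈ +£501 billion.
The government should increase government spending by £501 billion.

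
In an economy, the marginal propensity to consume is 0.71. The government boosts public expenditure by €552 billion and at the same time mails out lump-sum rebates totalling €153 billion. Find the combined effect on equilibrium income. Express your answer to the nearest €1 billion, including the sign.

+€2,278 billion

Expenditure multiplier = 1/(1 − MPC) = 1/(1 − 0.71) = 1/0.29 ≈ 3.448.
ΔG contributes k·ΔG = (+€552 billion) / 0.29 ≈ +€1,903.4 billion.
ΔT of −€153 billion changes first-round spending by −c·ΔT = +€108.63 billion, contributing k·(−c·ΔT) = (+€108.63 billion) / 0.29 ≈ +€374.6 billion.
Net ΔY = k(ΔG − c·ΔT) = (+€660.63 billion) / 0.29 ≈ +€2,278 billion.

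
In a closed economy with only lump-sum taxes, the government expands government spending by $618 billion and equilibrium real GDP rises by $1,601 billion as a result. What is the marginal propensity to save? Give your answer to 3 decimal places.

Implied spending multiplier k = ΔY/ΔG = 1,601/618 ≈ 2.5906.
Since k = 1/(1 − MPC), MPC = 1 − 1/k = 1 − ΔG/ΔY = 1 − 618/1,601 ≈ 0.614.
MPS = 1 − MPC = 0.386.

0.386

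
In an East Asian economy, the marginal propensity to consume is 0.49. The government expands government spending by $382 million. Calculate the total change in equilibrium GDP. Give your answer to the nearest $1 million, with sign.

Spending multiplier = 1/(1 − MPC) = 1/(1 − 0.49) = 1/0.51 ≈ 1.961.
ΔY = k × ΔG = (+$382 million) / 0.51 ≈ +$749 million.

+$749 million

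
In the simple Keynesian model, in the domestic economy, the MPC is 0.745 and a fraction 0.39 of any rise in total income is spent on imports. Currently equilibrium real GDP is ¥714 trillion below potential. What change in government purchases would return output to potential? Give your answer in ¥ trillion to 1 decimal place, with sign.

+¥460.5 trillion

Spending multiplier = 1/(1 − c + m) = 1/(1 − 0.745 + 0.39) = 1/0.645 ≈ 1.55.
Need ΔY = +¥714 trillion, so ΔG = ΔY/k = (+¥714 trillion) × 0.645 ≈ +¥460.5 trillion.
The government should increase government purchases by ¥460.5 trillion.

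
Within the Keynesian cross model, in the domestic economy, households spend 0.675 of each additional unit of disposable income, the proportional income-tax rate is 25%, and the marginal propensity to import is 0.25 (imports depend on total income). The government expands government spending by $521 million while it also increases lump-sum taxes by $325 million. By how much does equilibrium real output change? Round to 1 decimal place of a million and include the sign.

Expenditure multiplier = 1/(1 − c(1−t) + m) = 1/(1 − 0.675×0.75 + 0.25) = 1/0.74375 ≈ 1.345.
ΔG contributes k·ΔG = (+$521 million) / 0.74375 ≈ +$700.5 million.
ΔT of +$325 million changes first-round spending by −c·ΔT = −$219.375 million, contributing k·(−c·ΔT) = (−$219.375 million) / 0.74375 ≈ −$295 million.
Net ΔY = k(ΔG − c·ΔT) = (+$301.625 million) / 0.74375 ≈ +$405.5 million.

+$405.5 million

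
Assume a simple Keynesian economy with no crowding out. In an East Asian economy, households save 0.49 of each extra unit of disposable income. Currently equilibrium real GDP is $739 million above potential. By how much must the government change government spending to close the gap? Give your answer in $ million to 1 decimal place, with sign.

−$362.1 million

MPC = 1 − MPS = 1 − 0.49 = 0.51.
Spending multiplier = 1/(1 − MPC) = 1/(1 − 0.51) = 1/0.49 ≈ 2.041.
Need ΔY = −$739 million, so ΔG = ΔY/k = (−$739 million) × 0.49 ≈ −$362.1 million.
The government should cut government spending by $362.1 million.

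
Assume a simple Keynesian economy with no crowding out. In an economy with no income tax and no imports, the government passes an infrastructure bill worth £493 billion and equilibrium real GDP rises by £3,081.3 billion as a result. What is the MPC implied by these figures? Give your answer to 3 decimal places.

0.840

Implied spending multiplier k = ΔY/ΔG = 3,081.3/493 ≈ 6.2501.
Since k = 1/(1 − MPC), MPC = 1 − 1/k = 1 − ΔG/ΔY = 1 − 493/3,081.3 ≈ 0.840.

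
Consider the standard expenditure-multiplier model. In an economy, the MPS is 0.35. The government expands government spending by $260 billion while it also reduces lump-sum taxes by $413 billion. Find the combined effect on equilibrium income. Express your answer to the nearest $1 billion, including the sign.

+$1,510 billion

MPC = 1 − MPS = 1 − 0.35 = 0.65.
Expenditure multiplier = 1/(1 − MPC) = 1/(1 − 0.65) = 1/0.35 ≈ 2.857.
ΔG contributes k·ΔG = (+$260 billion) / 0.35 ≈ +$742.9 billion.
ΔT of −$413 billion changes first-round spending by −c·ΔT = +$268.45 billion, contributing k·(−c·ΔT) = (+$268.45 billion) / 0.35 = +$767 billion.
Net ΔY = k(ΔG − c·ΔT) = (+$528.45 billion) / 0.35 ≈ +$1,510 billion.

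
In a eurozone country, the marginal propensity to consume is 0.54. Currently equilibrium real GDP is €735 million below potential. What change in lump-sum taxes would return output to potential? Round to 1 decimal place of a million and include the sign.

−€626.1 million

Spending multiplier = 1/(1 − MPC) = 1/(1 − 0.54) = 1/0.46 ≈ 2.174.
Tax multiplier = −c·k = −0.54/0.46 ≈ −1.174. Need ΔY = +€735 million, so ΔT = ΔY/(−c·k) = −(+€735 million) × 0.46 / 0.54 ≈ −€626.1 million.
The government should cut lump-sum taxes by €626.1 million.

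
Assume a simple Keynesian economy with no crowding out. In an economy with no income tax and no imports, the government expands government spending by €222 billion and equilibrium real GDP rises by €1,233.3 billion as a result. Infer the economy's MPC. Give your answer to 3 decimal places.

0.820

Implied spending multiplier k = ΔY/ΔG = 1,233.3/222 ≈ 5.5554.
Since k = 1/(1 − MPC), MPC = 1 − 1/k = 1 − ΔG/ΔY = 1 − 222/1,233.3 ≈ 0.820.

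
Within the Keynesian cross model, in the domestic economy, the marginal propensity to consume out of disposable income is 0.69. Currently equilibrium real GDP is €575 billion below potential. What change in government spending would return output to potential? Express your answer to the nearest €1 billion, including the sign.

+€178 billion

Spending multiplier = 1/(1 − MPC) = 1/(1 − 0.69) = 1/0.31 ≈ 3.226.
Need ΔY = +€575 billion, so ΔG = ΔY/k = (+€575 billion) × 0.31 ≈ +€178 billion.
The government should increase government spending by €178 billion.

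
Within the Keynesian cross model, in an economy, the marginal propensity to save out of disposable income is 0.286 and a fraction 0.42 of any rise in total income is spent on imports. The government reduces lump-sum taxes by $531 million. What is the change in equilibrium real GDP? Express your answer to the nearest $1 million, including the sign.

MPC = 1 − MPS = 1 − 0.286 = 0.714.
A lump-sum tax change of −$531 million shifts disposable income by +$531 million; first-round consumption changes by −c × ΔT = −0.714 × (−$531 million) = +$379.134 million.
Expenditure multiplier = 1/(1 − c + m) = 1/(1 − 0.714 + 0.42) = 1/0.706 ≈ 1.416.
The tax multiplier is −c × k ≈ −1.011, so ΔY = k × (−c·ΔT) = (+$379.134 million) / 0.706 ≈ +$537 million.

+$537 million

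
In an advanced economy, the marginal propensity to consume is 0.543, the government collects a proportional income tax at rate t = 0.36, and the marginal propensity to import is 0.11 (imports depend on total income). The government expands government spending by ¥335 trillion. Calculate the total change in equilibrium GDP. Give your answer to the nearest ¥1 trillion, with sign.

+¥439 trillion

Expenditure multiplier = 1/(1 − c(1−t) + m) = 1/(1 − 0.543×0.64 + 0.11) = 1/0.76248 ≈ 1.312.
ΔY = k × ΔG = (+¥335 trillion) / 0.76248 ≈ +¥439 trillion.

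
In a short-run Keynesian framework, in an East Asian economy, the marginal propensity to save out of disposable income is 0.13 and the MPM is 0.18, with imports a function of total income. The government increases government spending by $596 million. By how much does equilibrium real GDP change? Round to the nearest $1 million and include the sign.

MPC = 1 − MPS = 1 − 0.13 = 0.87.
Expenditure multiplier = 1/(1 − c + m) = 1/(1 − 0.87 + 0.18) = 1/0.31 ≈ 3.226.
ΔY = k × ΔG = (+$596 million) / 0.31 ≈ +$1,923 million.

+$1,923 million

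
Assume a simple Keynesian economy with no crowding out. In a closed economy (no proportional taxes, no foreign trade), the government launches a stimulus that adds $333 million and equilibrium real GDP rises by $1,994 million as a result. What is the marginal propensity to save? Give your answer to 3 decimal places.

Implied spending multiplier k = ΔY/ΔG = 1,994/333 ≈ 5.988.
Since k = 1/(1 − MPC), MPC = 1 − 1/k = 1 − ΔG/ΔY = 1 − 333/1,994 ≈ 0.833.
MPS = 1 − MPC = 0.167.

0.167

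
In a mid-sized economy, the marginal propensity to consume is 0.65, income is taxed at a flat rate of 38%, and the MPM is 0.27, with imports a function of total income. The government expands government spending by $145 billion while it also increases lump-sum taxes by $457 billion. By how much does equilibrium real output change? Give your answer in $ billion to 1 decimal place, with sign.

Expenditure multiplier = 1/(1 − c(1−t) + m) = 1/(1 − 0.65×0.62 + 0.27) = 1/0.867 ≈ 1.153.
ΔG contributes k·ΔG = (+$145 billion) / 0.867 ≈ +$167.2 billion.
ΔT of +$457 billion changes first-round spending by −c·ΔT = −$297.05 billion, contributing k·(−c·ΔT) = (−$297.05 billion) / 0.867 ≈ −$342.6 billion.
Net ΔY = k(ΔG − c·ΔT) = (−$152.05 billion) / 0.867 ≈ −$175.4 billion.

−$175.4 billion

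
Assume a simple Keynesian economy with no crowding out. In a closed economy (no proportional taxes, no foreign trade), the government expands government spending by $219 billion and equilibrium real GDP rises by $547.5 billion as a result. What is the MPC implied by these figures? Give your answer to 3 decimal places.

0.600

Implied spending multiplier k = ΔY/ΔG = 547.5/219 = 2.5.
Since k = 1/(1 − MPC), MPC = 1 − 1/k = 1 − ΔG/ΔY = 1 − 219/547.5 = 0.600.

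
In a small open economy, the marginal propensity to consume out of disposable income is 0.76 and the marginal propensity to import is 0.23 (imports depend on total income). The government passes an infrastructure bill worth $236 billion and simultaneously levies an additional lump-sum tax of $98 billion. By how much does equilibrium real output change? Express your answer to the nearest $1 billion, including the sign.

Expenditure multiplier = 1/(1 − c + m) = 1/(1 − 0.76 + 0.23) = 1/0.47 ≈ 2.128.
ΔG contributes k·ΔG = (+$236 billion) / 0.47 ≈ +$502.1 billion.
ΔT of +$98 billion changes first-round spending by −c·ΔT = −$74.48 billion, contributing k·(−c·ΔT) = (−$74.48 billion) / 0.47 ≈ −$158.5 billion.
Net ΔY = k(ΔG − c·ΔT) = (+$161.52 billion) / 0.47 ≈ +$344 billion.

+$344 billion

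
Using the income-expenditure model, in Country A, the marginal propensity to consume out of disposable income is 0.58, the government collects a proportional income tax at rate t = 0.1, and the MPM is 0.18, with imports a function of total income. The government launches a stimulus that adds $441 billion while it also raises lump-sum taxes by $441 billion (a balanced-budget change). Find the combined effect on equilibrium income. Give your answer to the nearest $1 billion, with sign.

Expenditure multiplier = 1/(1 − c(1−t) + m) = 1/(1 − 0.58×0.9 + 0.18) = 1/0.658 ≈ 1.52.
ΔG contributes k·ΔG = (+$441 billion) / 0.658 ≈ +$670.2 billion.
ΔT of +$441 billion changes first-round spending by −c·ΔT = −$255.78 billion, contributing k·(−c·ΔT) = (−$255.78 billion) / 0.658 ≈ −$388.7 billion.
Net ΔY = k(ΔG − c·ΔT) = (+$185.22 billion) / 0.658 ≈ +$281 billion.

+$281 billion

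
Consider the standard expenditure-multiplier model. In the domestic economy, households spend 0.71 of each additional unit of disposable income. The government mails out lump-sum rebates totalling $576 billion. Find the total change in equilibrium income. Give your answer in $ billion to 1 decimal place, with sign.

+$1,410.2 billion

A lump-sum tax change of −$576 billion shifts disposable income by +$576 billion; first-round consumption changes by −c × ΔT = −0.71 × (−$576 billion) = +$408.96 billion.
Expenditure multiplier = 1/(1 − MPC) = 1/(1 − 0.71) = 1/0.29 ≈ 3.448.
The tax multiplier is −c × k ≈ −2.448, so ΔY = k × (−c·ΔT) = (+$408.96 billion) / 0.29 ≈ +$1,410.2 billion.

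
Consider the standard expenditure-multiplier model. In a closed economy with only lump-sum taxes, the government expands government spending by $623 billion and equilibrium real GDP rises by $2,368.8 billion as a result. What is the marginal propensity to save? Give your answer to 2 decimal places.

0.26

Implied spending multiplier k = ΔY/ΔG = 2,368.8/623 ≈ 3.8022.
Since k = 1/(1 − MPC), MPC = 1 − 1/k = 1 − ΔG/ΔY = 1 − 623/2,368.8 ≈ 0.74.
MPS = 1 − MPC = 0.26.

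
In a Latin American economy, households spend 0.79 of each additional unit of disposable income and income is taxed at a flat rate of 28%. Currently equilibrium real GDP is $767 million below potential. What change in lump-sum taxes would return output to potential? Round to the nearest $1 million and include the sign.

Spending multiplier = 1/(1 − c(1−t)) = 1/(1 − 0.79×0.72) = 1/0.4312 ≈ 2.319.
Tax multiplier = −c·k = −0.79/0.4312 ≈ −1.832. Need ΔY = +$767 million, so ΔT = ΔY/(−c·k) = −(+$767 million) × 0.4312 / 0.79 ≈ −$419 million.
The government should cut lump-sum taxes by $419 million.

−$419 million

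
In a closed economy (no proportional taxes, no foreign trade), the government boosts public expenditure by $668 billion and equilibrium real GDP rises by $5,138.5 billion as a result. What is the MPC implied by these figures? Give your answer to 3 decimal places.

Implied spending multiplier k = ΔY/ΔG = 5,138.5/668 ≈ 7.6924.
Since k = 1/(1 − MPC), MPC = 1 − 1/k = 1 − ΔG/ΔY = 1 − 668/5,138.5 ≈ 0.870.

0.870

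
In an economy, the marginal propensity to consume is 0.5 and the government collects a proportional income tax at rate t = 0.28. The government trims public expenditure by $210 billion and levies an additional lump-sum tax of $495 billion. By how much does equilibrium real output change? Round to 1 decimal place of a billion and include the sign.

Expenditure multiplier = 1/(1 − c(1−t)) = 1/(1 − 0.5×0.72) = 1/0.64 ≈ 1.563.
ΔG contributes k·ΔG = (−$210 billion) / 0.64 ≈ −$328.1 billion.
ΔT of +$495 billion changes first-round spending by −c·ΔT = −$247.5 billion, contributing k·(−c·ΔT) = (−$247.5 billion) / 0.64 ≈ −$386.7 billion.
Net ΔY = k(ΔG − c·ΔT) = (−$457.5 billion) / 0.64 ≈ −$714.8 billion.

−$714.8 billion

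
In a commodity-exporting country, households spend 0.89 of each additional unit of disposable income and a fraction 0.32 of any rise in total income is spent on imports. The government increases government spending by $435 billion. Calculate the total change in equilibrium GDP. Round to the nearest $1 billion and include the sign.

+$1,012 billion

Expenditure multiplier = 1/(1 − c + m) = 1/(1 − 0.89 + 0.32) = 1/0.43 ≈ 2.326.
ΔY = k × ΔG = (+$435 billion) / 0.43 ≈ +$1,012 billion.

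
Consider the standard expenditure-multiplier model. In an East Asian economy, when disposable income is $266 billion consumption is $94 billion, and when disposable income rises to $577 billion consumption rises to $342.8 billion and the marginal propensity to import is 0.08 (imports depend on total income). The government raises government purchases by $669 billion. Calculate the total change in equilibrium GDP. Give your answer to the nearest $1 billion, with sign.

MPC = ΔC/ΔYd = (342.8 − 94)/(577 − 266) = 248.8/311 = 0.8.
Spending multiplier = 1/(1 − c + m) = 1/(1 − 0.8 + 0.08) = 1/0.28 ≈ 3.571.
ΔY = k × ΔG = (+$669 billion) / 0.28 ≈ +$2,389 billion.

+$2,389 billion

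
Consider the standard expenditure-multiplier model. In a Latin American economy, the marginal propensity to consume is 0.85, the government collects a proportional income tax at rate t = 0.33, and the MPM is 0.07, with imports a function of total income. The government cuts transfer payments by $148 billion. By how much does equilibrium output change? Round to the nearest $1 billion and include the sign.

The transfer change shifts disposable income by −$148 billion, so first-round consumption changes by c·ΔTR = 0.85 × (−$148 billion) = −$125.8 billion.
Expenditure multiplier = 1/(1 − c(1−t) + m) = 1/(1 − 0.85×0.67 + 0.07) = 1/0.5005 ≈ 1.998.
The transfer multiplier is c × k ≈ 1.698, so ΔY = k × (c·ΔTR) = (−$125.8 billion) / 0.5005 ≈ −$251 billion.

−$251 billion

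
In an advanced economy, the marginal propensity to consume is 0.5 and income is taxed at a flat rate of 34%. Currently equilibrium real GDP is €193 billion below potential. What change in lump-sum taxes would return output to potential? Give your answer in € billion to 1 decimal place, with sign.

−€258.6 billion

Spending multiplier = 1/(1 − c(1−t)) = 1/(1 − 0.5×0.66) = 1/0.67 ≈ 1.493.
Tax multiplier = −c·k = −0.5/0.67 ≈ −0.746. Need ΔY = +€193 billion, so ΔT = ΔY/(−c·k) = −(+€193 billion) × 0.67 / 0.5 ≈ −€258.6 billion.
The government should cut lump-sum taxes by €258.6 billion.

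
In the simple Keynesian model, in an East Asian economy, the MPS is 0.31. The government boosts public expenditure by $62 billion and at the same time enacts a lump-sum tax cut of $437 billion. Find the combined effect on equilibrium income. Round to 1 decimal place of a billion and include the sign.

+$1,172.7 billion

MPC = 1 − MPS = 1 − 0.31 = 0.69.
Expenditure multiplier = 1/(1 − MPC) = 1/(1 − 0.69) = 1/0.31 ≈ 3.226.
ΔG contributes k·ΔG = (+$62 billion) / 0.31 = +$200 billion.
ΔT of −$437 billion changes first-round spending by −c·ΔT = +$301.53 billion, contributing k·(−c·ΔT) = (+$301.53 billion) / 0.31 ≈ +$972.7 billion.
Net ΔY = k(ΔG − c·ΔT) = (+$363.53 billion) / 0.31 ≈ +$1,172.7 billion.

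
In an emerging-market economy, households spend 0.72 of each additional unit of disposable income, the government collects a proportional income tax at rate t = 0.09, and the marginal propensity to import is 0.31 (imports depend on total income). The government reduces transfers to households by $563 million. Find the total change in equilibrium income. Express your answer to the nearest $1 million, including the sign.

−$619 million

The transfer change shifts disposable income by −$563 million, so first-round consumption changes by c·ΔTR = 0.72 × (−$563 million) = −$405.36 million.
Expenditure multiplier = 1/(1 − c(1−t) + m) = 1/(1 − 0.72×0.91 + 0.31) = 1/0.6548 ≈ 1.527.
The transfer multiplier is c × k ≈ 1.1, so ΔY = k × (c·ΔTR) = (−$405.36 million) / 0.6548 ≈ −$619 million.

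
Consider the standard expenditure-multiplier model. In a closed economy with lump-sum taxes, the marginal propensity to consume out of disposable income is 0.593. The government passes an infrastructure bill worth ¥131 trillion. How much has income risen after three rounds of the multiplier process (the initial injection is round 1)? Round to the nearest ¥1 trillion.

Round 1 adds ΔG = ¥131 trillion; each later round is MPC = 0.593 times the previous.
After 3 rounds: 131 + 77.683 + 46.066019 = ΔG·(1 − c^3)/(1 − c) = 131 × (1 − 0.208527857)/0.407 ≈ ¥255 trillion.

¥255 trillion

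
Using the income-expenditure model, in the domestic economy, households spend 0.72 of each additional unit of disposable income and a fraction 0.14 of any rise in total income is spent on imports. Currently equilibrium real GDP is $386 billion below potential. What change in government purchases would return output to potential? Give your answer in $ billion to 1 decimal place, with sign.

+$162.1 billion

Spending multiplier = 1/(1 − c + m) = 1/(1 − 0.72 + 0.14) = 1/0.42 ≈ 2.381.
Need ΔY = +$386 billion, so ΔG = ΔY/k = (+$386 billion) × 0.42 ≈ +$162.1 billion.
The government should increase government purchases by $162.1 billion.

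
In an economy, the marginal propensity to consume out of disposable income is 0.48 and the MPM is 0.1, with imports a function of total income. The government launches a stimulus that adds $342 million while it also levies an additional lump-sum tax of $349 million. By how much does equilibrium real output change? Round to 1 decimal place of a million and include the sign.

+$281.4 million

Expenditure multiplier = 1/(1 − c + m) = 1/(1 − 0.48 + 0.1) = 1/0.62 ≈ 1.613.
ΔG contributes k·ΔG = (+$342 million) / 0.62 ≈ +$551.6 million.
ΔT of +$349 million changes first-round spending by −c·ΔT = −$167.52 million, contributing k·(−c·ΔT) = (−$167.52 million) / 0.62 ≈ −$270.2 million.
Net ΔY = k(ΔG − c·ΔT) = (+$174.48 million) / 0.62 ≈ +$281.4 million.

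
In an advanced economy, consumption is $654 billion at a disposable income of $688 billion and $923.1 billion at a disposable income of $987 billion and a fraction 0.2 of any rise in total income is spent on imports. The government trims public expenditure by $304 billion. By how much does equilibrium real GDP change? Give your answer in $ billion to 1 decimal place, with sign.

MPC = ΔC/ΔYd = (923.1 − 654)/(987 − 688) = 269.1/299 = 0.9.
Government-spending multiplier = 1/(1 − c + m) = 1/(1 − 0.9 + 0.2) = 1/0.3 ≈ 3.333.
ΔY = k × ΔG = (−$304 billion) / 0.3 ≈ −$1,013.3 billion.

−$1,013.3 billion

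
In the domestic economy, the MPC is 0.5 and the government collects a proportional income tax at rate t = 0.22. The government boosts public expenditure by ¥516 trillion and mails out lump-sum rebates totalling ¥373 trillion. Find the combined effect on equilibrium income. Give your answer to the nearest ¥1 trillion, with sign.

Expenditure multiplier = 1/(1 − c(1−t)) = 1/(1 − 0.5×0.78) = 1/0.61 ≈ 1.639.
ΔG contributes k·ΔG = (+¥516 trillion) / 0.61 ≈ +¥845.9 trillion.
ΔT of −¥373 trillion changes first-round spending by −c·ΔT = +¥186.5 trillion, contributing k·(−c·ΔT) = (+¥186.5 trillion) / 0.61 ≈ +¥305.7 trillion.
Net ΔY = k(ΔG − c·ΔT) = (+¥702.5 trillion) / 0.61 ≈ +¥1,152 trillion.

+¥1,152 trillion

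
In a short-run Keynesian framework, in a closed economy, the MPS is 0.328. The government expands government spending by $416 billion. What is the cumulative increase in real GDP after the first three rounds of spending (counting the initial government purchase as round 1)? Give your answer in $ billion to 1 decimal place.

MPC = 1 − MPS = 1 − 0.328 = 0.672.
Round 1 adds ΔG = $416 billion; each later round is MPC = 0.672 times the previous.
After 3 rounds: 416 + 279.552 + 187.858944 = ΔG·(1 − c^3)/(1 − c) = 416 × (1 − 0.303464448)/0.328 ≈ $883.4 billion.

$883.4 billion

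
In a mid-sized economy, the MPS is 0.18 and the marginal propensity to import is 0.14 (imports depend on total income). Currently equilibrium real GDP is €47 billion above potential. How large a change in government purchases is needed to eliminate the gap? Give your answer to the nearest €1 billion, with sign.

MPC = 1 − MPS = 1 − 0.18 = 0.82.
Spending multiplier = 1/(1 − c + m) = 1/(1 − 0.82 + 0.14) = 1/0.32 = 3.125.
Need ΔY = −€47 billion, so ΔG = ΔY/k = (−€47 billion) × 0.32 ≈ −€15 billion.
The government should cut government purchases by €15 billion.

−€15 billion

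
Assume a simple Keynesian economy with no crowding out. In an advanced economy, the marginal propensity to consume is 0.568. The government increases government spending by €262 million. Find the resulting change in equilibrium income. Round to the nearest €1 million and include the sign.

Government-spending multiplier = 1/(1 − MPC) = 1/(1 − 0.568) = 1/0.432 ≈ 2.315.
ΔY = k × ΔG = (+€262 million) / 0.432 ≈ +€606 million.

+€606 million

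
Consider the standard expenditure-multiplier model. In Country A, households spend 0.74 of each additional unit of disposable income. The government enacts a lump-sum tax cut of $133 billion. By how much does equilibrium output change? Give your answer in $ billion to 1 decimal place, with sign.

+$378.5 billion

A lump-sum tax change of −$133 billion shifts disposable income by +$133 billion; first-round consumption changes by −c × ΔT = −0.74 × (−$133 billion) = +$98.42 billion.
Expenditure multiplier = 1/(1 − MPC) = 1/(1 − 0.74) = 1/0.26 ≈ 3.846.
The tax multiplier is −c × k ≈ −2.846, so ΔY = k × (−c·ΔT) = (+$98.42 billion) / 0.26 ≈ +$378.5 billion.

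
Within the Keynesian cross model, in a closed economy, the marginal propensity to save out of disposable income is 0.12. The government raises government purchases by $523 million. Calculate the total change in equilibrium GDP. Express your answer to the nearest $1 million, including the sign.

+$4,358 million

MPC = 1 − MPS = 1 − 0.12 = 0.88.
Spending multiplier = 1/(1 − MPC) = 1/(1 − 0.88) = 1/0.12 ≈ 8.333.
ΔY = k × ΔG = (+$523 million) / 0.12 ≈ +$4,358 million.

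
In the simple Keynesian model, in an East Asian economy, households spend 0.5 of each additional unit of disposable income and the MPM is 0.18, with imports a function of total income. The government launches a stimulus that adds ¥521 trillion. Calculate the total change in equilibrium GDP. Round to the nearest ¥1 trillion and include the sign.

Expenditure multiplier = 1/(1 − c + m) = 1/(1 − 0.5 + 0.18) = 1/0.68 ≈ 1.471.
ΔY = k × ΔG = (+¥521 trillion) / 0.68 ≈ +¥766 trillion.

+¥766 trillion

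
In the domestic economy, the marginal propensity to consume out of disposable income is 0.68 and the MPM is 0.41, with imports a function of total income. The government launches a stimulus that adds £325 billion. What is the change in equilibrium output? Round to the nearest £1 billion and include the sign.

Spending multiplier = 1/(1 − c + m) = 1/(1 − 0.68 + 0.41) = 1/0.73 ≈ 1.37.
ΔY = k × ΔG = (+£325 billion) / 0.73 ≈ +£445 billion.

+£445 billion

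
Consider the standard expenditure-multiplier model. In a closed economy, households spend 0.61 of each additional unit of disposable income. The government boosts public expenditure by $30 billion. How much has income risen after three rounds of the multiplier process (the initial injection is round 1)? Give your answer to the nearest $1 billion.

$59 billion

Round 1 adds ΔG = $30 billion; each later round is MPC = 0.61 times the previous.
After 3 rounds: 30 + 18.3 + 11.163 = ΔG·(1 − c^3)/(1 − c) = 30 × (1 − 0.226981)/0.39 ≈ $59 billion.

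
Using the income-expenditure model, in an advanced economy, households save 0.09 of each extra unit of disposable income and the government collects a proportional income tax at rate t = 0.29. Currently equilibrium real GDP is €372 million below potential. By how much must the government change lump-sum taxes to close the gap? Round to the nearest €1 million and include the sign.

MPC = 1 − MPS = 1 − 0.09 = 0.91.
Spending multiplier = 1/(1 − c(1−t)) = 1/(1 − 0.91×0.71) = 1/0.3539 ≈ 2.826.
Tax multiplier = −c·k = −0.91/0.3539 ≈ −2.571. Need ΔY = +€372 million, so ΔT = ΔY/(−c·k) = −(+€372 million) × 0.3539 / 0.91 ≈ −€145 million.
The government should cut lump-sum taxes by €145 million.

−€145 million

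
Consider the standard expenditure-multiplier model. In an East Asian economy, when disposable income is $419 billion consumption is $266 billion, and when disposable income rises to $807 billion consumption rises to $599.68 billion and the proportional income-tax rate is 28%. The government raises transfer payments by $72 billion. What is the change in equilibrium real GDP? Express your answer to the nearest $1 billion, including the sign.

MPC = ΔC/ΔYd = (599.68 − 266)/(807 − 419) = 333.68/388 = 0.86.
The transfer change shifts disposable income by +$72 billion, so first-round consumption changes by c·ΔTR = 0.86 × (+$72 billion) = +$61.92 billion.
Expenditure multiplier = 1/(1 − c(1−t)) = 1/(1 − 0.86×0.72) = 1/0.3808 ≈ 2.626.
The transfer multiplier is c × k ≈ 2.258, so ΔY = k × (c·ΔTR) = (+$61.92 billion) / 0.3808 ≈ +$163 billion.

+$163 billion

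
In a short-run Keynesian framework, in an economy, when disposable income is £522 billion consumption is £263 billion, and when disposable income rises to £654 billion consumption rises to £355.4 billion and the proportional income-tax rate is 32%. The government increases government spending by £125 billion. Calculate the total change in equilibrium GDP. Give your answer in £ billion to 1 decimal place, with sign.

MPC = ΔC/ΔYd = (355.4 − 263)/(654 − 522) = 92.4/132 = 0.7.
Expenditure multiplier = 1/(1 − c(1−t)) = 1/(1 − 0.7×0.68) = 1/0.524 ≈ 1.908.
ΔY = k × ΔG = (+£125 billion) / 0.524 ≈ +£238.5 billion.

+£238.5 billion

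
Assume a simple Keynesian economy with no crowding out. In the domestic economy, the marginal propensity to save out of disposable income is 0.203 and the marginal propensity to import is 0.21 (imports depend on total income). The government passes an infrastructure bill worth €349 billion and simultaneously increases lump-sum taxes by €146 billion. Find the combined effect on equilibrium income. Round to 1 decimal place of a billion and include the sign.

+€563.3 billion

MPC = 1 − MPS = 1 − 0.203 = 0.797.
Expenditure multiplier = 1/(1 − c + m) = 1/(1 − 0.797 + 0.21) = 1/0.413 ≈ 2.421.
ΔG contributes k·ΔG = (+€349 billion) / 0.413 ≈ +€845 billion.
ΔT of +€146 billion changes first-round spending by −c·ΔT = −€116.362 billion, contributing k·(−c·ΔT) = (−€116.362 billion) / 0.413 ≈ −€281.7 billion.
Net ΔY = k(ΔG − c·ΔT) = (+€232.638 billion) / 0.413 ≈ +€563.3 billion.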